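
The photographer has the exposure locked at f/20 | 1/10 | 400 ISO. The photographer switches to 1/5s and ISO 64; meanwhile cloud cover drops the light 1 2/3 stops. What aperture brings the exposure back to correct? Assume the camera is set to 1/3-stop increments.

f/6.3

Scene light: 1 2/3 stops darker.
Shutter speed: 1/10 → 1/8 → 1/6 → 1/5 — 1 stop slower (brighter).
ISO: 400 → 320 → 250 → 200 → 160 → 125 → 100 → 80 → 64 — 2 2/3 stops lower (darker).
Net so far: 3 1/3 stops darker. Aperture: f/20 → f/18 → f/16 → f/14 → f/13 → f/11 → f/10 → f/9 → f/8 → f/7.1 → f/6.3.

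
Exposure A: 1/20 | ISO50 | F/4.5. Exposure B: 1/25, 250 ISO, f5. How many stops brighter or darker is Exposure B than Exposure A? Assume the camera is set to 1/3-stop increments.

Aperture: f/4.5 → f/5 — 1/3 stop smaller aperture (darker).
Shutter speed: 1/20 → 1/25 — 1/3 stop faster (darker).
ISO: 50 → 64 → 80 → 100 → 125 → 160 → 200 → 250 — 2 1/3 stops higher (brighter).
Net: −1/3 −1/3 +2 1/3 = +1 2/3 stops.

1 2/3 stops brighter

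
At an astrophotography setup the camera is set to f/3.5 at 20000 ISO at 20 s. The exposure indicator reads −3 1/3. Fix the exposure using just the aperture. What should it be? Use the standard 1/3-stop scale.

f/1.1

Underexposed by 3 1/3 stops → need 3 1/3 stops brighter.
Aperture: f/3.5 → f/3.2 → f/2.8 → f/2.5 → f/2.2 → f/2 → f/1.8 → f/1.6 → f/1.4 → f/1.2 → f/1.1.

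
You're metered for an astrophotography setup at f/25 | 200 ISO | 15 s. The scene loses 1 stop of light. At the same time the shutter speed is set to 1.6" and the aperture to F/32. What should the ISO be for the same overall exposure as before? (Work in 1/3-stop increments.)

Scene light: 1 stop darker.
Shutter speed: 15 → 13 → 10 → 8 → 6 → 5 → 4 → 3.2 → 2.5 → 2 → 1.6 — 3 1/3 stops faster (darker).
Aperture: f/25 → f/29 → f/32 — 2/3 stop narrower (darker).
Net so far: 5 stops darker. ISO: 200 → 250 → 320 → 400 → 500 → 640 → 800 → 1000 → 1250 → 1600 → 2000 → 2500 → 3200 → 4000 → 5000 → 6400.

ISO 6400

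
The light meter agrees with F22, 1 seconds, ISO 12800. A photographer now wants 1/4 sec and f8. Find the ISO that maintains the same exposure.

Shutter speed: 1 → 1/2 → 1/4 — 2 stops shorter (darker).
Aperture: f/22 → f/16 → f/11 → f/8 — 3 stops opened up (brighter).
Net change so far: 1 stop brighter. Offset with the ISO: 12800 → 6400.

ISO 6400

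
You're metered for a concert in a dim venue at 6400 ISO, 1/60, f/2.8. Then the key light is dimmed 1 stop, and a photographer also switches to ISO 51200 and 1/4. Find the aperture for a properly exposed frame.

f/22

Scene light: 1 stop darker.
ISO: 6400 → 12800 → 25600 → 51200 — 3 stops higher (brighter).
Shutter speed: 1/60 → 1/30 → 1/15 → 1/8 → 1/4 — 4 stops longer (brighter).
Net so far: 6 stops brighter. Aperture: f/2.8 → f/4 → f/5.6 → f/8 → f/11 → f/16 → f/22.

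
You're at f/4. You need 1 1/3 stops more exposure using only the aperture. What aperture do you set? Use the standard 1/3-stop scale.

f/2.5

Aperture: f/4 → f/3.5 → f/3.2 → f/2.8 → f/2.5 — 1 1/3 stops opened up (brighter).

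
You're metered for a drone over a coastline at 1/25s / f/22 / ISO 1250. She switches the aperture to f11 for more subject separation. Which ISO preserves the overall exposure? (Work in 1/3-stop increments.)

ISO 320

Aperture: f/22 → f/20 → f/18 → f/16 → f/14 → f/13 → f/11 — 2 stops larger aperture (brighter).
Need 2 stops darker from the ISO: 1250 → 1000 → 800 → 640 → 500 → 400 → 320.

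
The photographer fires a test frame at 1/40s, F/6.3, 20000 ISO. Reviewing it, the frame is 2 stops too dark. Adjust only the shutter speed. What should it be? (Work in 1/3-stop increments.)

Underexposed by 2 stops → need 2 stops brighter.
Shutter speed: 1/40 → 1/30 → 1/25 → 1/20 → 1/15 → 1/13 → 1/10.

1/10s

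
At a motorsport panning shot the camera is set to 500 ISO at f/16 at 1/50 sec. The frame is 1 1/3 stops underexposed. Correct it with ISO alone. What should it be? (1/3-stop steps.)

ISO 1250

Underexposed by 1 1/3 stops → need 1 1/3 stops brighter.
ISO: 500 → 640 → 800 → 1000 → 1250.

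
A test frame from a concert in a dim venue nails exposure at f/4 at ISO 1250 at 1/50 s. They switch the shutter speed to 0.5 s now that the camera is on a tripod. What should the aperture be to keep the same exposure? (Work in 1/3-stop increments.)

f/20

Shutter speed: 1/50 → 1/40 → 1/30 → 1/25 → 1/20 → 1/15 → 1/13 → 1/10 → 1/8 → 1/6 → 1/5 → 1/4 → 0.3 → 0.4 → 0.5 — 4 2/3 stops longer (brighter).
Need 4 2/3 stops darker from the aperture: f/4 → f/4.5 → f/5 → f/5.6 → f/6.3 → f/7.1 → f/8 → f/9 → f/10 → f/11 → f/13 → f/14 → f/16 → f/18 → f/20.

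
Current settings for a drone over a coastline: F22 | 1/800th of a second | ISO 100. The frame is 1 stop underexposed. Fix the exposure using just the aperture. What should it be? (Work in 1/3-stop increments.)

Underexposed by 1 stop → need 1 stop brighter.
Aperture: f/22 → f/20 → f/18 → f/16.

f/16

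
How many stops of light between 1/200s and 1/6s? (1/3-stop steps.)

5 stops

1/200 → 1/160 → 1/125 → 1/100 → 1/80 → 1/60 → 1/50 → 1/40 → 1/30 → 1/25 → 1/20 → 1/15 → 1/13 → 1/10 → 1/8 → 1/6 — count the steps: 15 third-stops = 5 stops.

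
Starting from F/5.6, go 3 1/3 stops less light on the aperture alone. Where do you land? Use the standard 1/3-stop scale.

f/18

Aperture: f/5.6 → f/6.3 → f/7.1 → f/8 → f/9 → f/10 → f/11 → f/13 → f/14 → f/16 → f/18 — 3 1/3 stops stopped down (darker).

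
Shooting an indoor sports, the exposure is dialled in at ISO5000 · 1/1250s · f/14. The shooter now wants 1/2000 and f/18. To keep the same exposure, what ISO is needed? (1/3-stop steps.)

Shutter speed: 1/1250 → 1/1600 → 1/2000 — 2/3 stop shorter (darker).
Aperture: f/14 → f/16 → f/18 — 2/3 stop smaller aperture (darker).
Net change so far: 1 1/3 stops darker. Offset with the ISO: 5000 → 6400 → 8000 → 10000 → 12800.

ISO 12800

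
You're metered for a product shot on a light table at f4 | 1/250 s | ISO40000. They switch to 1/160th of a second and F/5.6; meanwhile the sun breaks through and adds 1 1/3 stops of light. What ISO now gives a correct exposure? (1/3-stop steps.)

Scene light: 1 1/3 stops brighter.
Shutter speed: 1/250 → 1/200 → 1/160 — 2/3 stop longer (brighter).
Aperture: f/4 → f/4.5 → f/5 → f/5.6 — 1 stop smaller aperture (darker).
Net so far: 1 stop brighter. ISO: 40000 → 32000 → 25600 → 20000.

ISO 20000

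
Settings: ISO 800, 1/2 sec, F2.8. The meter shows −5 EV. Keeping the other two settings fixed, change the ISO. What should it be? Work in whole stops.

ISO 25600

Underexposed by 5 stops → need 5 stops brighter.
ISO: 800 → 1600 → 3200 → 6400 → 12800 → 25600.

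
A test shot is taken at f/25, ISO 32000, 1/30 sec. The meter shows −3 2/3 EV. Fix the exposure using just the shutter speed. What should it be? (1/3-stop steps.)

Underexposed by 3 2/3 stops → need 3 2/3 stops brighter.
Shutter speed: 1/30 → 1/25 → 1/20 → 1/15 → 1/13 → 1/10 → 1/8 → 1/6 → 1/5 → 1/4 → 0.3 → 0.4.

0.4 s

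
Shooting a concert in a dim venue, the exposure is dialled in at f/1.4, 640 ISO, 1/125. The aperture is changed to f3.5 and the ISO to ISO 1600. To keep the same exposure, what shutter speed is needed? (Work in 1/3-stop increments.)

Aperture: f/1.4 → f/1.6 → f/1.8 → f/2 → f/2.2 → f/2.5 → f/2.8 → f/3.2 → f/3.5 — 2 2/3 stops stopped down (darker).
ISO: 640 → 800 → 1000 → 1250 → 1600 — 1 1/3 stops raised (brighter).
Net change so far: 1 1/3 stops darker. Offset with the shutter speed: 1/125 → 1/100 → 1/80 → 1/60 → 1/50.

1/50s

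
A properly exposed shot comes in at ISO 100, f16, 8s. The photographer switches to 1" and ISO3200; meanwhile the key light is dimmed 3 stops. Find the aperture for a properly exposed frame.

Scene light: 3 stops darker.
Shutter speed: 8 → 4 → 2 → 1 — 3 stops faster (darker).
ISO: 100 → 200 → 400 → 800 → 1600 → 3200 — 5 stops raised (brighter).
Net so far: 1 stop darker. Aperture: f/16 → f/11.

f/11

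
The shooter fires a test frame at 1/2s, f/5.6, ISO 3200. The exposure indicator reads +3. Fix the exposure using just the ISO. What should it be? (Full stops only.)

ISO 400

Overexposed by 3 stops → need 3 stops darker.
ISO: 3200 → 1600 → 800 → 400.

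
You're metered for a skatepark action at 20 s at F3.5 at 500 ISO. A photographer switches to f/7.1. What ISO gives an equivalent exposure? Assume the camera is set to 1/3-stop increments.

ISO 2000

Aperture: f/3.5 → f/4 → f/4.5 → f/5 → f/5.6 → f/6.3 → f/7.1 — 2 stops smaller aperture (darker).
Need 2 stops brighter from the ISO: 500 → 640 → 800 → 1000 → 1250 → 1600 → 2000.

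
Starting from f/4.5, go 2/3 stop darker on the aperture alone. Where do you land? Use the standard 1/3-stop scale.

Aperture: f/4.5 → f/5 → f/5.6 — 2/3 stop smaller aperture (darker).

f/5.6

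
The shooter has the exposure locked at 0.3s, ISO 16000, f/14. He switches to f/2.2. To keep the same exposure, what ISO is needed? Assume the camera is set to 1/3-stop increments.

Aperture: f/14 → f/13 → f/11 → f/10 → f/9 → f/8 → f/7.1 → f/6.3 → f/5.6 → f/5 → f/4.5 → f/4 → f/3.5 → f/3.2 → f/2.8 → f/2.5 → f/2.2 — 5 1/3 stops larger aperture (brighter).
Need 5 1/3 stops darker from the ISO: 16000 → 12800 → 10000 → 8000 → 6400 → 5000 → 4000 → 3200 → 2500 → 2000 → 1600 → 1250 → 1000 → 800 → 640 → 500 → 400.

ISO 400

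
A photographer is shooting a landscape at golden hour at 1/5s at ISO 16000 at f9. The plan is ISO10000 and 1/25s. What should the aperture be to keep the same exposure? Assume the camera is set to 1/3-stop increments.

f/3.2

ISO: 16000 → 12800 → 10000 — 2/3 stop lower (darker).
Shutter speed: 1/5 → 1/6 → 1/8 → 1/10 → 1/13 → 1/15 → 1/20 → 1/25 — 2 1/3 stops shorter (darker).
Net change so far: 3 stops darker. Offset with the aperture: f/9 → f/8 → f/7.1 → f/6.3 → f/5.6 → f/5 → f/4.5 → f/4 → f/3.5 → f/3.2.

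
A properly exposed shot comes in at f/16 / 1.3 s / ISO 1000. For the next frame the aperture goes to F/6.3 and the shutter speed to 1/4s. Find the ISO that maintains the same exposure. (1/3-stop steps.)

Aperture: f/16 → f/14 → f/13 → f/11 → f/10 → f/9 → f/8 → f/7.1 → f/6.3 — 2 2/3 stops larger aperture (brighter).
Shutter speed: 1.3 → 1 → 0.8 → 0.6 → 0.5 → 0.4 → 0.3 → 1/4 — 2 1/3 stops faster (darker).
Net change so far: 1/3 stop brighter. Offset with the ISO: 1000 → 800.

ISO 800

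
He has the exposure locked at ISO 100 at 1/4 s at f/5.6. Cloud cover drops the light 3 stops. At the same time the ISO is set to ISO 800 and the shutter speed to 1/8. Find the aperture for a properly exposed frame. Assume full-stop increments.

f/4

Scene light: 3 stops darker.
ISO: 100 → 200 → 400 → 800 — 3 stops raised (brighter).
Shutter speed: 1/4 → 1/8 — 1 stop faster (darker).
Net so far: 1 stop darker. Aperture: f/5.6 → f/4.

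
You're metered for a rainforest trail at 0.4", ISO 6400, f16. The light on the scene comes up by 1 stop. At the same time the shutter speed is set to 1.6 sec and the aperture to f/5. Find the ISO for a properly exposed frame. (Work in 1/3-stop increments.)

Scene light: 1 stop brighter.
Shutter speed: 0.4 → 0.5 → 0.6 → 0.8 → 1 → 1.3 → 1.6 — 2 stops longer (brighter).
Aperture: f/16 → f/14 → f/13 → f/11 → f/10 → f/9 → f/8 → f/7.1 → f/6.3 → f/5.6 → f/5 — 3 1/3 stops opened up (brighter).
Net so far: 6 1/3 stops brighter. ISO: 6400 → 5000 → 4000 → 3200 → 2500 → 2000 → 1600 → 1250 → 1000 → 800 → 640 → 500 → 400 → 320 → 250 → 200 → 160 → 125 → 100 → 80.

ISO 80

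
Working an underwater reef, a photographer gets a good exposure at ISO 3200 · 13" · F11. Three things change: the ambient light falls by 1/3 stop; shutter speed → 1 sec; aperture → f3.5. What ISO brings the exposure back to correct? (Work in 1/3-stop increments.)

ISO 5000

Scene light: 1/3 stop darker.
Shutter speed: 13 → 10 → 8 → 6 → 5 → 4 → 3.2 → 2.5 → 2 → 1.6 → 1.3 → 1 — 3 2/3 stops faster (darker).
Aperture: f/11 → f/10 → f/9 → f/8 → f/7.1 → f/6.3 → f/5.6 → f/5 → f/4.5 → f/4 → f/3.5 — 3 1/3 stops wider (brighter).
Net so far: 2/3 stop darker. ISO: 3200 → 4000 → 5000.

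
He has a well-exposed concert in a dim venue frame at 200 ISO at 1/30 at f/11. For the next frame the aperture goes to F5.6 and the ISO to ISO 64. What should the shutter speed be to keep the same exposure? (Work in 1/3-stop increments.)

1/40s

Aperture: f/11 → f/10 → f/9 → f/8 → f/7.1 → f/6.3 → f/5.6 — 2 stops larger aperture (brighter).
ISO: 200 → 160 → 125 → 100 → 80 → 64 — 1 2/3 stops dropped (darker).
Net change so far: 1/3 stop brighter. Offset with the shutter speed: 1/30 → 1/40.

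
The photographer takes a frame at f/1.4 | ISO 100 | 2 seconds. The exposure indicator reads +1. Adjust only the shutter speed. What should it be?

Overexposed by 1 stop → need 1 stop darker.
Shutter speed: 2 → 1.

1 s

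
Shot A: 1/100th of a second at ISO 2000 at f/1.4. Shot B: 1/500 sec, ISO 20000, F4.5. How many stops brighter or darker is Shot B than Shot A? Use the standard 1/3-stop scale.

Aperture: f/1.4 → f/1.6 → f/1.8 → f/2 → f/2.2 → f/2.5 → f/2.8 → f/3.2 → f/3.5 → f/4 → f/4.5 — 3 1/3 stops stopped down (darker).
Shutter speed: 1/100 → 1/125 → 1/160 → 1/200 → 1/250 → 1/320 → 1/400 → 1/500 — 2 1/3 stops shorter (darker).
ISO: 2000 → 2500 → 3200 → 4000 → 5000 → 6400 → 8000 → 10000 → 12800 → 16000 → 20000 — 3 1/3 stops higher (brighter).
Net: −3 1/3 −2 1/3 +3 1/3 = −2 1/3 stops.

2 1/3 stops darker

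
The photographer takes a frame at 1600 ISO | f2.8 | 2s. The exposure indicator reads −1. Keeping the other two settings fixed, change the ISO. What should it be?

Underexposed by 1 stop → need 1 stop brighter.
ISO: 1600 → 3200.

ISO 3200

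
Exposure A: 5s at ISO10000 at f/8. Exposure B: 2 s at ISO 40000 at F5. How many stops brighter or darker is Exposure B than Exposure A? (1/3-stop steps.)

Aperture: f/8 → f/7.1 → f/6.3 → f/5.6 → f/5 — 1 1/3 stops opened up (brighter).
Shutter speed: 5 → 4 → 3.2 → 2.5 → 2 — 1 1/3 stops faster (darker).
ISO: 10000 → 12800 → 16000 → 20000 → 25600 → 32000 → 40000 — 2 stops higher (brighter).
Net: +1 1/3 −1 1/3 +2 = +2 stops.

2 stops brighter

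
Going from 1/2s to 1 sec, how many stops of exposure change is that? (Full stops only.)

1/2 → 1 — count the steps: 1 stop.

1 stop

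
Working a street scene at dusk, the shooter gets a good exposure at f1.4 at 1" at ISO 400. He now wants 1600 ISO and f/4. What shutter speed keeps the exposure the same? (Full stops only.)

2 s

ISO: 400 → 800 → 1600 — 2 stops raised (brighter).
Aperture: f/1.4 → f/2 → f/2.8 → f/4 — 3 stops stopped down (darker).
Net change so far: 1 stop darker. Offset with the shutter speed: 1 → 2.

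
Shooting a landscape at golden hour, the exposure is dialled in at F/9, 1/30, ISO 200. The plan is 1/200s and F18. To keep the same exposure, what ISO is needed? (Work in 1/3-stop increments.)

Shutter speed: 1/30 → 1/40 → 1/50 → 1/60 → 1/80 → 1/100 → 1/125 → 1/160 → 1/200 — 2 2/3 stops shorter (darker).
Aperture: f/9 → f/10 → f/11 → f/13 → f/14 → f/16 → f/18 — 2 stops smaller aperture (darker).
Net change so far: 4 2/3 stops darker. Offset with the ISO: 200 → 250 → 320 → 400 → 500 → 640 → 800 → 1000 → 1250 → 1600 → 2000 → 2500 → 3200 → 4000 → 5000.

ISO 5000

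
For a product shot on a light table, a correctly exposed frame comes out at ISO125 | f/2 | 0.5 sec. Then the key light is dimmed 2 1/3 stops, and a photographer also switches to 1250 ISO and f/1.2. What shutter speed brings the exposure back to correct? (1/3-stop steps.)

1/10s

Scene light: 2 1/3 stops darker.
ISO: 125 → 160 → 200 → 250 → 320 → 400 → 500 → 640 → 800 → 1000 → 1250 — 3 1/3 stops raised (brighter).
Aperture: f/2 → f/1.8 → f/1.6 → f/1.4 → f/1.2 — 1 1/3 stops opened up (brighter).
Net so far: 2 1/3 stops brighter. Shutter speed: 0.5 → 0.4 → 0.3 → 1/4 → 1/5 → 1/6 → 1/8 → 1/10.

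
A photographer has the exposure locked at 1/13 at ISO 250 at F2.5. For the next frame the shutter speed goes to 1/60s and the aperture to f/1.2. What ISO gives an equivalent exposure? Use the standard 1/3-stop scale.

Shutter speed: 1/13 → 1/15 → 1/20 → 1/25 → 1/30 → 1/40 → 1/50 → 1/60 — 2 1/3 stops faster (darker).
Aperture: f/2.5 → f/2.2 → f/2 → f/1.8 → f/1.6 → f/1.4 → f/1.2 — 2 stops opened up (brighter).
Net change so far: 1/3 stop darker. Offset with the ISO: 250 → 320.

ISO 320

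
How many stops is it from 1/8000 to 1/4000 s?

1/8000 → 1/4000 — count the steps: 1 stop.

1 stop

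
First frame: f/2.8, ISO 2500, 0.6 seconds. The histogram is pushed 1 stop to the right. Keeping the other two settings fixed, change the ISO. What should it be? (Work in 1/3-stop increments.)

ISO 1250

Overexposed by 1 stop → need 1 stop darker.
ISO: 2500 → 2000 → 1600 → 1250.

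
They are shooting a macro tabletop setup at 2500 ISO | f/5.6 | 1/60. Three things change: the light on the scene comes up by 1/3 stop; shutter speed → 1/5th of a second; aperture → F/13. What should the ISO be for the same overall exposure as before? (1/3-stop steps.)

ISO 800

Scene light: 1/3 stop brighter.
Shutter speed: 1/60 → 1/50 → 1/40 → 1/30 → 1/25 → 1/20 → 1/15 → 1/13 → 1/10 → 1/8 → 1/6 → 1/5 — 3 2/3 stops slower (brighter).
Aperture: f/5.6 → f/6.3 → f/7.1 → f/8 → f/9 → f/10 → f/11 → f/13 — 2 1/3 stops stopped down (darker).
Net so far: 1 2/3 stops brighter. ISO: 2500 → 2000 → 1600 → 1250 → 1000 → 800.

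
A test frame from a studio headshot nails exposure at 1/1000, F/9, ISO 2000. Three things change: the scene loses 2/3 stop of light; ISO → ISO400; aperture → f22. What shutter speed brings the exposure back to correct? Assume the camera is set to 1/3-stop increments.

1/20s

Scene light: 2/3 stop darker.
ISO: 2000 → 1600 → 1250 → 1000 → 800 → 640 → 500 → 400 — 2 1/3 stops lower (darker).
Aperture: f/9 → f/10 → f/11 → f/13 → f/14 → f/16 → f/18 → f/20 → f/22 — 2 2/3 stops smaller aperture (darker).
Net so far: 5 2/3 stops darker. Shutter speed: 1/1000 → 1/800 → 1/640 → 1/500 → 1/400 → 1/320 → 1/250 → 1/200 → 1/160 → 1/125 → 1/100 → 1/80 → 1/60 → 1/50 → 1/40 → 1/30 → 1/25 → 1/20.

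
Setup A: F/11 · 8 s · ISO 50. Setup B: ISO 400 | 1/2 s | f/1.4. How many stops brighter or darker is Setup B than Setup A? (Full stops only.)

Aperture: f/11 → f/8 → f/5.6 → f/4 → f/2.8 → f/2 → f/1.4 — 6 stops larger aperture (brighter).
Shutter speed: 8 → 4 → 2 → 1 → 1/2 — 4 stops faster (darker).
ISO: 50 → 100 → 200 → 400 — 3 stops higher (brighter).
Net: +6 −4 +3 = +5 stops.

5 stops brighter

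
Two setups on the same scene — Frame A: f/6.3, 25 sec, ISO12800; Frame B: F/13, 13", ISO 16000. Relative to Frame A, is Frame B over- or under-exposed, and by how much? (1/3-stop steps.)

Aperture: f/6.3 → f/7.1 → f/8 → f/9 → f/10 → f/11 → f/13 — 2 stops narrower (darker).
Shutter speed: 25 → 20 → 15 → 13 — 1 stop faster (darker).
ISO: 12800 → 16000 — 1/3 stop higher (brighter).
Net: −2 −1 +1/3 = −2 2/3 stops.

2 2/3 stops darker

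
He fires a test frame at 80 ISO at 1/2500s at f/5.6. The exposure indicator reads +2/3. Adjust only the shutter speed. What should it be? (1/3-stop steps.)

Overexposed by 2/3 stop → need 2/3 stop darker.
Shutter speed: 1/2500 → 1/3200 → 1/4000.

1/4000s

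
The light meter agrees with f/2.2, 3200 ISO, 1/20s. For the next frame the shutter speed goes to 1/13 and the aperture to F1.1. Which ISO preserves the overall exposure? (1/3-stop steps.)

ISO 500

Shutter speed: 1/20 → 1/15 → 1/13 — 2/3 stop slower (brighter).
Aperture: f/2.2 → f/2 → f/1.8 → f/1.6 → f/1.4 → f/1.2 → f/1.1 — 2 stops larger aperture (brighter).
Net change so far: 2 2/3 stops brighter. Offset with the ISO: 3200 → 2500 → 2000 → 1600 → 1250 → 1000 → 800 → 640 → 500.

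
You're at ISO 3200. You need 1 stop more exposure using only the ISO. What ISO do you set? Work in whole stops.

ISO 6400

ISO: 3200 → 6400 — 1 stop higher (brighter).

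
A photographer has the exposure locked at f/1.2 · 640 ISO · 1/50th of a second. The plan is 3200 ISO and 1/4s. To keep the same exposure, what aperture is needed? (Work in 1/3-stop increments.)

ISO: 640 → 800 → 1000 → 1250 → 1600 → 2000 → 2500 → 3200 — 2 1/3 stops higher (brighter).
Shutter speed: 1/50 → 1/40 → 1/30 → 1/25 → 1/20 → 1/15 → 1/13 → 1/10 → 1/8 → 1/6 → 1/5 → 1/4 — 3 2/3 stops longer (brighter).
Net change so far: 6 stops brighter. Offset with the aperture: f/1.2 → f/1.4 → f/1.6 → f/1.8 → f/2 → f/2.2 → f/2.5 → f/2.8 → f/3.2 → f/3.5 → f/4 → f/4.5 → f/5 → f/5.6 → f/6.3 → f/7.1 → f/8 → f/9 → f/10.

f/10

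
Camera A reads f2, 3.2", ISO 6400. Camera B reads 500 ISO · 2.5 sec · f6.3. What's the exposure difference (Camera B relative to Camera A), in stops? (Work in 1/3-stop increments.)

Aperture: f/2 → f/2.2 → f/2.5 → f/2.8 → f/3.2 → f/3.5 → f/4 → f/4.5 → f/5 → f/5.6 → f/6.3 — 3 1/3 stops smaller aperture (darker).
Shutter speed: 3.2 → 2.5 — 1/3 stop faster (darker).
ISO: 6400 → 5000 → 4000 → 3200 → 2500 → 2000 → 1600 → 1250 → 1000 → 800 → 640 → 500 — 3 2/3 stops dropped (darker).
Net: −3 1/3 −1/3 −3 2/3 = −7 1/3 stops.

7 1/3 stops darker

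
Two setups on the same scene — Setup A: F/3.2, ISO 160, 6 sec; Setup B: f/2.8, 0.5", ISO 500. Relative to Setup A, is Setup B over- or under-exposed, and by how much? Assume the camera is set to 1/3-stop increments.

1 2/3 stops darker

Aperture: f/3.2 → f/2.8 — 1/3 stop opened up (brighter).
Shutter speed: 6 → 5 → 4 → 3.2 → 2.5 → 2 → 1.6 → 1.3 → 1 → 0.8 → 0.6 → 0.5 — 3 2/3 stops shorter (darker).
ISO: 160 → 200 → 250 → 320 → 400 → 500 — 1 2/3 stops higher (brighter).
Net: +1/3 −3 2/3 +1 2/3 = −1 2/3 stops.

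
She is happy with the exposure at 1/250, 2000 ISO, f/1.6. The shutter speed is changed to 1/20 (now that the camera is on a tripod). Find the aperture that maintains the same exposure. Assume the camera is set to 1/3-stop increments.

Shutter speed: 1/250 → 1/200 → 1/160 → 1/125 → 1/100 → 1/80 → 1/60 → 1/50 → 1/40 → 1/30 → 1/25 → 1/20 — 3 2/3 stops slower (brighter).
Need 3 2/3 stops darker from the aperture: f/1.6 → f/1.8 → f/2 → f/2.2 → f/2.5 → f/2.8 → f/3.2 → f/3.5 → f/4 → f/4.5 → f/5 → f/5.6.

f/5.6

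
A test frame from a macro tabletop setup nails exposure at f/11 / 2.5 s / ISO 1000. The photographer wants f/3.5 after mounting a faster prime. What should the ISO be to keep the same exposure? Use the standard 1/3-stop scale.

ISO 100

Aperture: f/11 → f/10 → f/9 → f/8 → f/7.1 → f/6.3 → f/5.6 → f/5 → f/4.5 → f/4 → f/3.5 — 3 1/3 stops wider (brighter).
Need 3 1/3 stops darker from the ISO: 1000 → 800 → 640 → 500 → 400 → 320 → 250 → 200 → 160 → 125 → 100.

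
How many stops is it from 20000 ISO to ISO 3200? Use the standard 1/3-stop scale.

20000 → 16000 → 12800 → 10000 → 8000 → 6400 → 5000 → 4000 → 3200 — count the steps: 8 third-stops = 2 2/3 stops.

2 2/3 stops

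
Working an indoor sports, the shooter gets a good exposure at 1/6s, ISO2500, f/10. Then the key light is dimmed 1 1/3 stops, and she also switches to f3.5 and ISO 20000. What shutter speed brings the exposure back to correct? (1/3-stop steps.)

Scene light: 1 1/3 stops darker.
Aperture: f/10 → f/9 → f/8 → f/7.1 → f/6.3 → f/5.6 → f/5 → f/4.5 → f/4 → f/3.5 — 3 stops wider (brighter).
ISO: 2500 → 3200 → 4000 → 5000 → 6400 → 8000 → 10000 → 12800 → 16000 → 20000 — 3 stops higher (brighter).
Net so far: 4 2/3 stops brighter. Shutter speed: 1/6 → 1/8 → 1/10 → 1/13 → 1/15 → 1/20 → 1/25 → 1/30 → 1/40 → 1/50 → 1/60 → 1/80 → 1/100 → 1/125 → 1/160.

1/160s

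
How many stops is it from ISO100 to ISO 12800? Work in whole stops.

7 stops

100 → 200 → 400 → 800 → 1600 → 3200 → 6400 → 12800 — count the steps: 7 stops.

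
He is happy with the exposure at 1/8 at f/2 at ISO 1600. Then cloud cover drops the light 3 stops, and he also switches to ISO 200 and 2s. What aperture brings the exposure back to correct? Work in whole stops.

f/1.0

Scene light: 3 stops darker.
ISO: 1600 → 800 → 400 → 200 — 3 stops lower (darker).
Shutter speed: 1/8 → 1/4 → 1/2 → 1 → 2 — 4 stops longer (brighter).
Net so far: 2 stops darker. Aperture: f/2 → f/1.4 → f/1.0.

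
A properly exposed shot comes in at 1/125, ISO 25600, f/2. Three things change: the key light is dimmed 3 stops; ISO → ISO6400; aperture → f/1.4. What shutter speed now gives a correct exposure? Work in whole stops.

Scene light: 3 stops darker.
ISO: 25600 → 12800 → 6400 — 2 stops lower (darker).
Aperture: f/2 → f/1.4 — 1 stop wider (brighter).
Net so far: 4 stops darker. Shutter speed: 1/125 → 1/60 → 1/30 → 1/15 → 1/8.

1/8s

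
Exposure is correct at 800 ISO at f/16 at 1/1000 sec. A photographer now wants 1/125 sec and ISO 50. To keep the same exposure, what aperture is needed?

f/11

Shutter speed: 1/1000 → 1/500 → 1/250 → 1/125 — 3 stops slower (brighter).
ISO: 800 → 400 → 200 → 100 → 50 — 4 stops dropped (darker).
Net change so far: 1 stop darker. Offset with the aperture: f/16 → f/11.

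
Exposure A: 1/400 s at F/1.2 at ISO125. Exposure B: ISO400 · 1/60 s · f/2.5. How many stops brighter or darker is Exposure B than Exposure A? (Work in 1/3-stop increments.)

2 1/3 stops brighter

Aperture: f/1.2 → f/1.4 → f/1.6 → f/1.8 → f/2 → f/2.2 → f/2.5 — 2 stops narrower (darker).
Shutter speed: 1/400 → 1/320 → 1/250 → 1/200 → 1/160 → 1/125 → 1/100 → 1/80 → 1/60 — 2 2/3 stops slower (brighter).
ISO: 125 → 160 → 200 → 250 → 320 → 400 — 1 2/3 stops higher (brighter).
Net: −2 +2 2/3 +1 2/3 = +2 1/3 stops.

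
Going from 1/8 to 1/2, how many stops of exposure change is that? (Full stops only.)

1/8 → 1/4 → 1/2 — count the steps: 2 stops.

2 stops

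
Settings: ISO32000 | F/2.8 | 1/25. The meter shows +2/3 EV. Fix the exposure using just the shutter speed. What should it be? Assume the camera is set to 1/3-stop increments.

1/40s

Overexposed by 2/3 stop → need 2/3 stop darker.
Shutter speed: 1/25 → 1/30 → 1/40.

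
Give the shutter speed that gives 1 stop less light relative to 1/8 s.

1/15s

Shutter speed: 1/8 → 1/15 — 1 stop faster (darker).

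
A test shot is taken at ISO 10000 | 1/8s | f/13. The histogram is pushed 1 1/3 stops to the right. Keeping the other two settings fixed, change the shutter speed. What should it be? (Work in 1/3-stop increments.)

Overexposed by 1 1/3 stops → need 1 1/3 stops darker.
Shutter speed: 1/8 → 1/10 → 1/13 → 1/15 → 1/20.

1/20s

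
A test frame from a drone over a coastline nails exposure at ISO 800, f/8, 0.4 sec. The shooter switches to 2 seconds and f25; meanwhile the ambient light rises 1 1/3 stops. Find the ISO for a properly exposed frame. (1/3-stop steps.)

Scene light: 1 1/3 stops brighter.
Shutter speed: 0.4 → 0.5 → 0.6 → 0.8 → 1 → 1.3 → 1.6 → 2 — 2 1/3 stops longer (brighter).
Aperture: f/8 → f/9 → f/10 → f/11 → f/13 → f/14 → f/16 → f/18 → f/20 → f/22 → f/25 — 3 1/3 stops smaller aperture (darker).
Net so far: 1/3 stop brighter. ISO: 800 → 640.

ISO 640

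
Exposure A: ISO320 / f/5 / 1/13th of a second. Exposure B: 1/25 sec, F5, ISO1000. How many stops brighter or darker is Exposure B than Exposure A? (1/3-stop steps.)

2/3 stop brighter

Aperture: unchanged.
Shutter speed: 1/13 → 1/15 → 1/20 → 1/25 — 1 stop faster (darker).
ISO: 320 → 400 → 500 → 640 → 800 → 1000 — 1 2/3 stops raised (brighter).
Net: −1 +1 2/3 = +2/3 stops.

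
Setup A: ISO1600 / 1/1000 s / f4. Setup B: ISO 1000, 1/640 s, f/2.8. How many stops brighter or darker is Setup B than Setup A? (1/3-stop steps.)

Aperture: f/4 → f/3.5 → f/3.2 → f/2.8 — 1 stop wider (brighter).
Shutter speed: 1/1000 → 1/800 → 1/640 — 2/3 stop slower (brighter).
ISO: 1600 → 1250 → 1000 — 2/3 stop lower (darker).
Net: +1 +2/3 −2/3 = +1 stop.

1 stop brighter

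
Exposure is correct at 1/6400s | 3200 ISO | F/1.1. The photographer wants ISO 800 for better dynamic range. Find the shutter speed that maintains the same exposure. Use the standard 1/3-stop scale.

ISO: 3200 → 2500 → 2000 → 1600 → 1250 → 1000 → 800 — 2 stops lower (darker).
Need 2 stops brighter from the shutter speed: 1/6400 → 1/5000 → 1/4000 → 1/3200 → 1/2500 → 1/2000 → 1/1600.

1/1600s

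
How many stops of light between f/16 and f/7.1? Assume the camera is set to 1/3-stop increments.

2 1/3 stops

f/16 → f/14 → f/13 → f/11 → f/10 → f/9 → f/8 → f/7.1 — count the steps: 7 third-stops = 2 1/3 stops.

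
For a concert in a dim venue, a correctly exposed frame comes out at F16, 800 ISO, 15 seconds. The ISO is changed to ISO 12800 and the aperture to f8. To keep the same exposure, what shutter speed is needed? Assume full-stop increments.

ISO: 800 → 1600 → 3200 → 6400 → 12800 — 4 stops raised (brighter).
Aperture: f/16 → f/11 → f/8 — 2 stops larger aperture (brighter).
Net change so far: 6 stops brighter. Offset with the shutter speed: 15 → 8 → 4 → 2 → 1 → 1/2 → 1/4.

1/4s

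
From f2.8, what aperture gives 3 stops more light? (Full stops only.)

f/1.0

Aperture: f/2.8 → f/2 → f/1.4 → f/1.0 — 3 stops wider (brighter).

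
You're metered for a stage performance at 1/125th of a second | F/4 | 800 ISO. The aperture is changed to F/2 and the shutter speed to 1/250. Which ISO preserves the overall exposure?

Aperture: f/4 → f/2.8 → f/2 — 2 stops opened up (brighter).
Shutter speed: 1/125 → 1/250 — 1 stop shorter (darker).
Net change so far: 1 stop brighter. Offset with the ISO: 800 → 400.

ISO 400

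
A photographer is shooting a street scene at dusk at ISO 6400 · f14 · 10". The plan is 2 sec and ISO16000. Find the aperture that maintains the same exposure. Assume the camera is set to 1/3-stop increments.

Shutter speed: 10 → 8 → 6 → 5 → 4 → 3.2 → 2.5 → 2 — 2 1/3 stops shorter (darker).
ISO: 6400 → 8000 → 10000 → 12800 → 16000 — 1 1/3 stops raised (brighter).
Net change so far: 1 stop darker. Offset with the aperture: f/14 → f/13 → f/11 → f/10.

f/10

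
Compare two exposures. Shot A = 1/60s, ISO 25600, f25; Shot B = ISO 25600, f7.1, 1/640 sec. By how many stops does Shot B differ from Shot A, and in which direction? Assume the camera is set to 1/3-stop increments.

Aperture: f/25 → f/22 → f/20 → f/18 → f/16 → f/14 → f/13 → f/11 → f/10 → f/9 → f/8 → f/7.1 — 3 2/3 stops larger aperture (brighter).
Shutter speed: 1/60 → 1/80 → 1/100 → 1/125 → 1/160 → 1/200 → 1/250 → 1/320 → 1/400 → 1/500 → 1/640 — 3 1/3 stops faster (darker).
ISO: unchanged.
Net: +3 2/3 −3 1/3 = +1/3 stops.

1/3 stop brighter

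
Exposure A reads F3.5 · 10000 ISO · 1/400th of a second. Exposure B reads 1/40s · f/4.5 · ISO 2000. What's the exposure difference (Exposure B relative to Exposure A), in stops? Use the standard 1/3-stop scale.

1/3 stop brighter

Aperture: f/3.5 → f/4 → f/4.5 — 2/3 stop smaller aperture (darker).
Shutter speed: 1/400 → 1/320 → 1/250 → 1/200 → 1/160 → 1/125 → 1/100 → 1/80 → 1/60 → 1/50 → 1/40 — 3 1/3 stops slower (brighter).
ISO: 10000 → 8000 → 6400 → 5000 → 4000 → 3200 → 2500 → 2000 — 2 1/3 stops dropped (darker).
Net: −2/3 +3 1/3 −2 1/3 = +1/3 stops.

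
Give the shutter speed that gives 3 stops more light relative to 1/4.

2 s

Shutter speed: 1/4 → 1/2 → 1 → 2 — 3 stops longer (brighter).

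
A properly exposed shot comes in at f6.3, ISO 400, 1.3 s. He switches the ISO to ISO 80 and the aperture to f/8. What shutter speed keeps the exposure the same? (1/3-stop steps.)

10 s

ISO: 400 → 320 → 250 → 200 → 160 → 125 → 100 → 80 — 2 1/3 stops dropped (darker).
Aperture: f/6.3 → f/7.1 → f/8 — 2/3 stop narrower (darker).
Net change so far: 3 stops darker. Offset with the shutter speed: 1.3 → 1.6 → 2 → 2.5 → 3.2 → 4 → 5 → 6 → 8 → 10.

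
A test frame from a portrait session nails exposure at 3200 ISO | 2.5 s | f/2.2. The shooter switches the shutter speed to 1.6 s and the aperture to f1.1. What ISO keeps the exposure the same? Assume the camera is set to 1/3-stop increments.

Shutter speed: 2.5 → 2 → 1.6 — 2/3 stop faster (darker).
Aperture: f/2.2 → f/2 → f/1.8 → f/1.6 → f/1.4 → f/1.2 → f/1.1 — 2 stops wider (brighter).
Net change so far: 1 1/3 stops brighter. Offset with the ISO: 3200 → 2500 → 2000 → 1600 → 1250.

ISO 1250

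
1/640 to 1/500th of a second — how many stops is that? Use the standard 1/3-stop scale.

1/640 → 1/500 — count the steps: 1 third-stops = 1/3 stop.

1/3 stop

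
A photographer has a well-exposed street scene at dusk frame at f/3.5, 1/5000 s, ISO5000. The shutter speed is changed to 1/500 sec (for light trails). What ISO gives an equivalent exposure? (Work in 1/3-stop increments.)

Shutter speed: 1/5000 → 1/4000 → 1/3200 → 1/2500 → 1/2000 → 1/1600 → 1/1250 → 1/1000 → 1/800 → 1/640 → 1/500 — 3 1/3 stops longer (brighter).
Need 3 1/3 stops darker from the ISO: 5000 → 4000 → 3200 → 2500 → 2000 → 1600 → 1250 → 1000 → 800 → 640 → 500.

ISO 500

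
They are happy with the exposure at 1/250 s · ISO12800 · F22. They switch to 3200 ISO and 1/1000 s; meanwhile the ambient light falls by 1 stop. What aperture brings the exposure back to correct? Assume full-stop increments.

f/4

Scene light: 1 stop darker.
ISO: 12800 → 6400 → 3200 — 2 stops lower (darker).
Shutter speed: 1/250 → 1/500 → 1/1000 — 2 stops shorter (darker).
Net so far: 5 stops darker. Aperture: f/22 → f/16 → f/11 → f/8 → f/5.6 → f/4.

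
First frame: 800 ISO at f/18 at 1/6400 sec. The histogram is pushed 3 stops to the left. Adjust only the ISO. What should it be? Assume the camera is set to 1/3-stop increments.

ISO 6400

Underexposed by 3 stops → need 3 stops brighter.
ISO: 800 → 1000 → 1250 → 1600 → 2000 → 2500 → 3200 → 4000 → 5000 → 6400.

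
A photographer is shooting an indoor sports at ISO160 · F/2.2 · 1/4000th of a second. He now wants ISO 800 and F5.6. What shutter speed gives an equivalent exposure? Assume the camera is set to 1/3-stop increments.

1/3200s

ISO: 160 → 200 → 250 → 320 → 400 → 500 → 640 → 800 — 2 1/3 stops higher (brighter).
Aperture: f/2.2 → f/2.5 → f/2.8 → f/3.2 → f/3.5 → f/4 → f/4.5 → f/5 → f/5.6 — 2 2/3 stops narrower (darker).
Net change so far: 1/3 stop darker. Offset with the shutter speed: 1/4000 → 1/3200.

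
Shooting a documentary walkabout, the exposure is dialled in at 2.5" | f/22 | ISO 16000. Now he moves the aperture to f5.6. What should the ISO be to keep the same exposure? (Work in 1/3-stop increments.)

Aperture: f/22 → f/20 → f/18 → f/16 → f/14 → f/13 → f/11 → f/10 → f/9 → f/8 → f/7.1 → f/6.3 → f/5.6 — 4 stops opened up (brighter).
Need 4 stops darker from the ISO: 16000 → 12800 → 10000 → 8000 → 6400 → 5000 → 4000 → 3200 → 2500 → 2000 → 1600 → 1250 → 1000.

ISO 1000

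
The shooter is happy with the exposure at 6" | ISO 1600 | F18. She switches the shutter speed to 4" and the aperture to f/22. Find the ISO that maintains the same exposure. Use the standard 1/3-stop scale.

ISO 4000

Shutter speed: 6 → 5 → 4 — 2/3 stop shorter (darker).
Aperture: f/18 → f/20 → f/22 — 2/3 stop narrower (darker).
Net change so far: 1 1/3 stops darker. Offset with the ISO: 1600 → 2000 → 2500 → 3200 → 4000.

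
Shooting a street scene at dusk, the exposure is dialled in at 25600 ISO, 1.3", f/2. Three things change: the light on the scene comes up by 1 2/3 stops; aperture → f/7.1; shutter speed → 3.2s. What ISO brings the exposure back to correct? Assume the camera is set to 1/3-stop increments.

Scene light: 1 2/3 stops brighter.
Aperture: f/2 → f/2.2 → f/2.5 → f/2.8 → f/3.2 → f/3.5 → f/4 → f/4.5 → f/5 → f/5.6 → f/6.3 → f/7.1 — 3 2/3 stops narrower (darker).
Shutter speed: 1.3 → 1.6 → 2 → 2.5 → 3.2 — 1 1/3 stops slower (brighter).
Net so far: 2/3 stop darker. ISO: 25600 → 32000 → 40000.

ISO 40000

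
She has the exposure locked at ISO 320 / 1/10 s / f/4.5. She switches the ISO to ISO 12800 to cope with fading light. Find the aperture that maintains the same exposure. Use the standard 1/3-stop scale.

f/29

ISO: 320 → 400 → 500 → 640 → 800 → 1000 → 1250 → 1600 → 2000 → 2500 → 3200 → 4000 → 5000 → 6400 → 8000 → 10000 → 12800 — 5 1/3 stops raised (brighter).
Need 5 1/3 stops darker from the aperture: f/4.5 → f/5 → f/5.6 → f/6.3 → f/7.1 → f/8 → f/9 → f/10 → f/11 → f/13 → f/14 → f/16 → f/18 → f/20 → f/22 → f/25 → f/29.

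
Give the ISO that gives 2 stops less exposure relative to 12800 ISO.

ISO: 12800 → 6400 → 3200 — 2 stops lower (darker).

ISO 3200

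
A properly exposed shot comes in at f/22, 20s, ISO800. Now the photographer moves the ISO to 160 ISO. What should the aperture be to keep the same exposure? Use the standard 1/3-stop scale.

ISO: 800 → 640 → 500 → 400 → 320 → 250 → 200 → 160 — 2 1/3 stops dropped (darker).
Need 2 1/3 stops brighter from the aperture: f/22 → f/20 → f/18 → f/16 → f/14 → f/13 → f/11 → f/10.

f/10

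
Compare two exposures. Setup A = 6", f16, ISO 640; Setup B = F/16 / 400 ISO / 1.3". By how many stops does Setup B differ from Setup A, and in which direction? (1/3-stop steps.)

3 stops darker

Aperture: unchanged.
Shutter speed: 6 → 5 → 4 → 3.2 → 2.5 → 2 → 1.6 → 1.3 — 2 1/3 stops shorter (darker).
ISO: 640 → 500 → 400 — 2/3 stop lower (darker).
Net: −2 1/3 −2/3 = −3 stops.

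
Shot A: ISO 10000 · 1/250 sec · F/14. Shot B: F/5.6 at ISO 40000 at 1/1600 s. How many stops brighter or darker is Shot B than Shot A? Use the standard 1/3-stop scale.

Aperture: f/14 → f/13 → f/11 → f/10 → f/9 → f/8 → f/7.1 → f/6.3 → f/5.6 — 2 2/3 stops wider (brighter).
Shutter speed: 1/250 → 1/320 → 1/400 → 1/500 → 1/640 → 1/800 → 1/1000 → 1/1250 → 1/1600 — 2 2/3 stops shorter (darker).
ISO: 10000 → 12800 → 16000 → 20000 → 25600 → 32000 → 40000 — 2 stops higher (brighter).
Net: +2 2/3 −2 2/3 +2 = +2 stops.

2 stops brighter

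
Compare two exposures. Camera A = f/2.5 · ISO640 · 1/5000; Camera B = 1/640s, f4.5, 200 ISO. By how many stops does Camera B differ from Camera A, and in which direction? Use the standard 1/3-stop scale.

1/3 stop darker

Aperture: f/2.5 → f/2.8 → f/3.2 → f/3.5 → f/4 → f/4.5 — 1 2/3 stops narrower (darker).
Shutter speed: 1/5000 → 1/4000 → 1/3200 → 1/2500 → 1/2000 → 1/1600 → 1/1250 → 1/1000 → 1/800 → 1/640 — 3 stops slower (brighter).
ISO: 640 → 500 → 400 → 320 → 250 → 200 — 1 2/3 stops lower (darker).
Net: −1 2/3 +3 −1 2/3 = −1/3 stops.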